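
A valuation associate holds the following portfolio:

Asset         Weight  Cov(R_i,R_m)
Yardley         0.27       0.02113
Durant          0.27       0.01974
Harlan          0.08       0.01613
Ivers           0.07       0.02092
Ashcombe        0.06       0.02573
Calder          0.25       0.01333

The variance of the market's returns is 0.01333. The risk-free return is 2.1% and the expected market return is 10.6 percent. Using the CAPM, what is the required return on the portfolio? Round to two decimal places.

β_Yardley = 0.02113 / 0.01333 = 1.5851
β_Durant = 0.01974 / 0.01333 = 1.4809
β_Harlan = 0.01613 / 0.01333 = 1.2101
β_Ivers = 0.02092 / 0.01333 = 1.5694
β_Ashcombe = 0.02573 / 0.01333 = 1.9302
β_Calder = 0.01333 / 0.01333 = 1.0000
β_P = Σ w_i β_i = 0.27×1.5851 + 0.27×1.4809 + 0.08×1.2101 + 0.07×1.5694 + 0.06×1.9302 + 0.25×1.0000 = 1.4003
MRP = 10.6% − 2.1% = 8.50%
E(R_P) = R_f + β_P × MRP = 2.1% + 1.4003 × 8.5% = 14.00%

14.00%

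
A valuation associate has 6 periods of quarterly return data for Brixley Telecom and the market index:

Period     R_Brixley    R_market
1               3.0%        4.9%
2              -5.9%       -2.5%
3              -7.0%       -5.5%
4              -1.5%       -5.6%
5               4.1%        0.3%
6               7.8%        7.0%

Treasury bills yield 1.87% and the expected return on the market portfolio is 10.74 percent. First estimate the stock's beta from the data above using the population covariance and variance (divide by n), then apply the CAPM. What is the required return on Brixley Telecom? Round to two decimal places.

Mean R_i = (3.0 − 5.9 − 7.0 − 1.5 + 4.1 + 7.8) / 6 = 0.0833%
Mean R_m = (4.9 − 2.5 − 5.5 − 5.6 + 0.3 + 7.0) / 6 = -0.2333%
Σ(R_i − R̄_i)(R_m − R̄_m) = 132.2967  ⇒  Cov = 132.2967 / 6 = 22.0495
Σ(R_m − R̄_m)² = 140.6333  ⇒  Var(R_m) = 140.6333 / 6 = 23.4389
β = Cov / Var(R_m) = 22.0495 / 23.4389 = 0.9407
MRP = 10.74% − 1.87% = 8.87%
E(R) = R_f + β × MRP = 1.87% + 0.9407 × 8.87% = 10.21%

10.21%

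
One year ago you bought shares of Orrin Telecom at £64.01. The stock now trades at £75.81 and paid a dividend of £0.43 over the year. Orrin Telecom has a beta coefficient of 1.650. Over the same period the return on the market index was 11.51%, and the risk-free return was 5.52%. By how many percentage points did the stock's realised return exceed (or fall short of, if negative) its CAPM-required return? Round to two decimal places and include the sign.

+3.70%

Realised HPR = (P1 + D1 − P0) / P0 = (75.81 + 0.43 − 64.01) / 64.01 = 12.23 / 64.01 = 19.1064%
MRP = 11.51% − 5.52% = 5.99%
CAPM required = R_f + β·MRP = 5.52% + 1.650 × 5.99% = 15.40350%
α = realised − required = 19.1064% − 15.40350% = +3.70%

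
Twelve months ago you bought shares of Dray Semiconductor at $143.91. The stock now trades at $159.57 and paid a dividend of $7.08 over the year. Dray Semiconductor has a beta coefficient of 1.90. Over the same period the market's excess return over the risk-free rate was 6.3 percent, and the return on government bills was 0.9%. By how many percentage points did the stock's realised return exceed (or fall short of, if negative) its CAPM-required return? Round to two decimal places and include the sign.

+2.93%

Realised HPR = (P1 + D1 − P0) / P0 = (159.57 + 7.08 − 143.91) / 143.91 = 22.74 / 143.91 = 15.8015%
CAPM required = R_f + β·MRP = 0.9% + 1.90 × 6.3% = 12.8700%
α = realised − required = 15.8015% − 12.8700% = +2.93%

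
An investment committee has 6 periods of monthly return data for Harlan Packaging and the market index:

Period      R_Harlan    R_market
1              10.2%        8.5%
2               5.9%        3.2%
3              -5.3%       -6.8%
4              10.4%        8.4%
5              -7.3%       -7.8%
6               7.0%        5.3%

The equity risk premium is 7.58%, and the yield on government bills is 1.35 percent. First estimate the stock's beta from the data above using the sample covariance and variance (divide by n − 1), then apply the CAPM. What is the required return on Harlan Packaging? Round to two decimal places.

9.40%

Mean R_i = (10.2 + 5.9 − 5.3 + 10.4 − 7.3 + 7.0) / 6 = 3.4833%
Mean R_m = (8.5 + 3.2 − 6.8 + 8.4 − 7.8 + 5.3) / 6 = 1.8000%
Σ(R_i − R̄_i)(R_m − R̄_m) = 285.4000  ⇒  Cov = 285.4000 / 5 = 57.0800
Σ(R_m − R̄_m)² = 268.7800  ⇒  Var(R_m) = 268.7800 / 5 = 53.7560
β = Cov / Var(R_m) = 57.0800 / 53.7560 = 1.0618
E(R) = R_f + β × MRP = 1.35% + 1.0618 × 7.58% = 9.40%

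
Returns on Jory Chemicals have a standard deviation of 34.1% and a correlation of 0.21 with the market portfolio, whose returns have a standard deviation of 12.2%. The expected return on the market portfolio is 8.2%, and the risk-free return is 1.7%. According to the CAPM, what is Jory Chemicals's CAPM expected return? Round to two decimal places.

β = ρ × σ_i / σ_m = 0.21 × 34.1% / 12.2% = 0.5870
MRP = 8.2% − 1.7% = 6.50%
E(R) = 1.7% + 0.5870 × 6.5% = 5.52%

5.52%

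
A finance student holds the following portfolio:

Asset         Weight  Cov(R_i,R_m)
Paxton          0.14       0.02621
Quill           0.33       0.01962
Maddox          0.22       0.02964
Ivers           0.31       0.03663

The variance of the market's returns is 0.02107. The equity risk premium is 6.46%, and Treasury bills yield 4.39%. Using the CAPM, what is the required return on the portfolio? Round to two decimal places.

12.98%

β_Paxton = 0.02621 / 0.02107 = 1.2439
β_Quill = 0.01962 / 0.02107 = 0.9312
β_Maddox = 0.02964 / 0.02107 = 1.4067
β_Ivers = 0.03663 / 0.02107 = 1.7385
β_P = Σ w_i β_i = 0.14×1.2439 + 0.33×0.9312 + 0.22×1.4067 + 0.31×1.7385 = 1.3299
E(R_P) = R_f + β_P × MRP = 4.39% + 1.3299 × 6.46% = 12.98%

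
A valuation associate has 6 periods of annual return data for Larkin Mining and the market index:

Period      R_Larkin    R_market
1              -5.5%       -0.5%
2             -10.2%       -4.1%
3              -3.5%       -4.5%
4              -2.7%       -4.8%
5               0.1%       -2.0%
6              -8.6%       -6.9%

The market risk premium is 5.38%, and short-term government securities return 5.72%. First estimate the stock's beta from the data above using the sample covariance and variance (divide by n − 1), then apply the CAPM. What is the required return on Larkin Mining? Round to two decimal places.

9.31%

Mean R_i = (-5.5 − 10.2 − 3.5 − 2.7 + 0.1 − 8.6) / 6 = -5.0667%
Mean R_m = (-0.5 − 4.1 − 4.5 − 4.8 − 2.0 − 6.9) / 6 = -3.8000%
Σ(R_i − R̄_i)(R_m − R̄_m) = 16.9000  ⇒  Cov = 16.9000 / 5 = 3.3800
Σ(R_m − R̄_m)² = 25.3200  ⇒  Var(R_m) = 25.3200 / 5 = 5.0640
β = Cov / Var(R_m) = 3.3800 / 5.0640 = 0.6675
E(R) = R_f + β × MRP = 5.72% + 0.6675 × 5.38% = 9.31%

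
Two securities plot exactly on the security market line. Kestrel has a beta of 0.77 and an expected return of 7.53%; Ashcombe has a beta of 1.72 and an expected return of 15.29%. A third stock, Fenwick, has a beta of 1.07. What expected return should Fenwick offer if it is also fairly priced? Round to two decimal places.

MRP (SML slope) = (15.29% − 7.53%) / (1.72 − 0.77) = 7.76% / 0.95 = 8.1684%
R_f (intercept) = 7.53% − 0.77 × 8.1684% = 1.2403%
E(R_Fenwick) = R_f + β × MRP = 1.2403% + 1.07 × 8.1684% = 9.98%

9.98%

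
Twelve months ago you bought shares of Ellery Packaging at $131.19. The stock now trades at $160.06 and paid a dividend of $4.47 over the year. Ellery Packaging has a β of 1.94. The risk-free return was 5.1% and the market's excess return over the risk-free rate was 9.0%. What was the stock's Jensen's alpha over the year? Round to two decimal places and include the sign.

+2.85%

Realised HPR = (P1 + D1 − P0) / P0 = (160.06 + 4.47 − 131.19) / 131.19 = 33.34 / 131.19 = 25.4135%
CAPM required = R_f + β·MRP = 5.1% + 1.94 × 9.0% = 22.5600%
α = realised − required = 25.4135% − 22.5600% = +2.85%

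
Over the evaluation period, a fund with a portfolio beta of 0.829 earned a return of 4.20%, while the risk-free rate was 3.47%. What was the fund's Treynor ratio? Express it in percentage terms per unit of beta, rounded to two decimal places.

0.88%

Treynor = (R_P − R_f) / β_P = (4.20% − 3.47%) / 0.8290 = 0.73% / 0.8290 = 0.88%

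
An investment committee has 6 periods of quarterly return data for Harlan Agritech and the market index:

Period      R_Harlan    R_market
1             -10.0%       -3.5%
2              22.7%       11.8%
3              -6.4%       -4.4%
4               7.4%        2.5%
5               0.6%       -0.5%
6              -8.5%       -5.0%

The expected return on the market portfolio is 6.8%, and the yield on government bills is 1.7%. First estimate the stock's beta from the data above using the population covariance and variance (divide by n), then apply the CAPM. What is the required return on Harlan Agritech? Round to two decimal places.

11.56%

Mean R_i = (-10.0 + 22.7 − 6.4 + 7.4 + 0.6 − 8.5) / 6 = 0.9667%
Mean R_m = (-3.5 + 11.8 − 4.4 + 2.5 − 0.5 − 5.0) / 6 = 0.1500%
Σ(R_i − R̄_i)(R_m − R̄_m) = 390.8500  ⇒  Cov = 390.8500 / 6 = 65.1417
Σ(R_m − R̄_m)² = 202.2150  ⇒  Var(R_m) = 202.2150 / 6 = 33.7025
β = Cov / Var(R_m) = 65.1417 / 33.7025 = 1.9328
MRP = 6.8% − 1.7% = 5.10%
E(R) = R_f + β × MRP = 1.7% + 1.9328 × 5.1% = 11.56%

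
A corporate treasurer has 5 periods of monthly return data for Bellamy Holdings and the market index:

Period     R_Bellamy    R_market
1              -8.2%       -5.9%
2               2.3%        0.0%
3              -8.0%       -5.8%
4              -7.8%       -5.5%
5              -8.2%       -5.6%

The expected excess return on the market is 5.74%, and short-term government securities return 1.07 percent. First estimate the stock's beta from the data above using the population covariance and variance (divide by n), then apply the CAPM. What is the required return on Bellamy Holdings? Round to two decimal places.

11.47%

Mean R_i = (-8.2 + 2.3 − 8.0 − 7.8 − 8.2) / 5 = -5.9800%
Mean R_m = (-5.9 + 0.0 − 5.8 − 5.5 − 5.6) / 5 = -4.5600%
Σ(R_i − R̄_i)(R_m − R̄_m) = 47.2560  ⇒  Cov = 47.2560 / 5 = 9.4512
Σ(R_m − R̄_m)² = 26.0920  ⇒  Var(R_m) = 26.0920 / 5 = 5.2184
β = Cov / Var(R_m) = 9.4512 / 5.2184 = 1.8111
E(R) = R_f + β × MRP = 1.07% + 1.8111 × 5.74% = 11.47%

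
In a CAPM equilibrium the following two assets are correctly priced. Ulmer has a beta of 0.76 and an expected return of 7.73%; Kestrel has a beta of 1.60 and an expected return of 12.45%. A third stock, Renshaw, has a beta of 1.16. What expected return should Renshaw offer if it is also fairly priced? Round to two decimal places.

9.98%

MRP (SML slope) = (12.45% − 7.73%) / (1.60 − 0.76) = 4.72% / 0.84 = 5.6190%
R_f (intercept) = 7.73% − 0.76 × 5.6190% = 3.4596%
E(R_Renshaw) = R_f + β × MRP = 3.4596% + 1.16 × 5.6190% = 9.98%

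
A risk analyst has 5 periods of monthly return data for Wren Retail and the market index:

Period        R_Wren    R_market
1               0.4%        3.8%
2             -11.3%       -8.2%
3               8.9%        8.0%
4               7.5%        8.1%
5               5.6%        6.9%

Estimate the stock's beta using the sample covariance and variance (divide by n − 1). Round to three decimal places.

1.178

Mean R_i = (0.4 − 11.3 + 8.9 + 7.5 + 5.6) / 5 = 2.2200%
Mean R_m = (3.8 − 8.2 + 8.0 + 8.1 + 6.9) / 5 = 3.7200%
Σ(R_i − R̄_i)(R_m − R̄_m) = 223.4780  ⇒  Cov = 223.4780 / 4 = 55.8695
Σ(R_m − R̄_m)² = 189.7080  ⇒  Var(R_m) = 189.7080 / 4 = 47.4270
β = Cov / Var(R_m) = 55.8695 / 47.4270 = 1.1780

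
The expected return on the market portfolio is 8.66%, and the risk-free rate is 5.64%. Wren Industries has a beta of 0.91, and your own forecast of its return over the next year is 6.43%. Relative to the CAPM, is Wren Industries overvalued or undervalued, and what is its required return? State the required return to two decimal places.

Overvalued; required return 8.39%

MRP = 8.66% − 5.64% = 3.02%
Required return = R_f + β·MRP = 5.64% + 0.91 × 3.02% = 8.39%
Forecast 6.43% < required 8.39% → the stock plots below the SML → overvalued.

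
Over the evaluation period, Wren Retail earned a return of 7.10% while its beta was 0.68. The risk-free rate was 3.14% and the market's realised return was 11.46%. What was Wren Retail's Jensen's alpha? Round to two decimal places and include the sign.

-1.70%

Market excess return = 11.46% − 3.14% = 8.32%
CAPM benchmark = R_f + β(R_m − R_f) = 3.14% + 0.68 × 8.32% = 8.7976%
α = actual − benchmark = 7.10% − 8.7976% = -1.70%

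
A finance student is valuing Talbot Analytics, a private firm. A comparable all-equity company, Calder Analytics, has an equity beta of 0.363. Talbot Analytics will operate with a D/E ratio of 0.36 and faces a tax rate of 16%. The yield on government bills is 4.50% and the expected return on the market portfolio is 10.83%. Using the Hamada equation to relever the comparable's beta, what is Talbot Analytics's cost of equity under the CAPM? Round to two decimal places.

β_L = β_U × [1 + (1 − t)(D/E)] = 0.363 × [1 + (1 − 0.16) × 0.36]
    = 0.363 × [1 + 0.84 × 0.36] = 0.363 × 1.3024 = 0.4728
MRP = 10.83% − 4.50% = 6.33%
E(R) = R_f + β_L × MRP = 4.50% + 0.4728 × 6.33% = 7.49%

7.49%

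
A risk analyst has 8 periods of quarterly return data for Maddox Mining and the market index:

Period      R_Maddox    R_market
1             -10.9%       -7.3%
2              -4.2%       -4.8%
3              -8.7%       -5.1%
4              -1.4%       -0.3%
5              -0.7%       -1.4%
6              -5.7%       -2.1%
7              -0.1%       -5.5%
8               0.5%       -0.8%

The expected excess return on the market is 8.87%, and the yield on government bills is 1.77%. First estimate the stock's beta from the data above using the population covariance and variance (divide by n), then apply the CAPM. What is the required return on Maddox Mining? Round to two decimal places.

11.52%

Mean R_i = (-10.9 − 4.2 − 8.7 − 1.4 − 0.7 − 5.7 − 0.1 + 0.5) / 8 = -3.9000%
Mean R_m = (-7.3 − 4.8 − 5.1 − 0.3 − 1.4 − 2.1 − 5.5 − 0.8) / 8 = -3.4125%
Σ(R_i − R̄_i)(R_m − R̄_m) = 51.1500  ⇒  Cov = 51.1500 / 8 = 6.3938
Σ(R_m − R̄_m)² = 46.5288  ⇒  Var(R_m) = 46.5288 / 8 = 5.8161
β = Cov / Var(R_m) = 6.3938 / 5.8161 = 1.0993
E(R) = R_f + β × MRP = 1.77% + 1.0993 × 8.87% = 11.52%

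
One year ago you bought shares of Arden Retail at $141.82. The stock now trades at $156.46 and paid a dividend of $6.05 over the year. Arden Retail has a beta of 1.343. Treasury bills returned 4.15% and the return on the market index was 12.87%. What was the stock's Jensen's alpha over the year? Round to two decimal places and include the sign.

-1.27%

Realised HPR = (P1 + D1 − P0) / P0 = (156.46 + 6.05 − 141.82) / 141.82 = 20.69 / 141.82 = 14.5889%
MRP = 12.87% − 4.15% = 8.72%
CAPM required = R_f + β·MRP = 4.15% + 1.343 × 8.72% = 15.86096%
α = realised − required = 14.5889% − 15.86096% = -1.27%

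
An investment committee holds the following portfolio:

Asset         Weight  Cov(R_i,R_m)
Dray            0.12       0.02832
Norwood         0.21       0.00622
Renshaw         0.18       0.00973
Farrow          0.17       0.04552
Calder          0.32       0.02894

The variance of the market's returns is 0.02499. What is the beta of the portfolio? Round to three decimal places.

0.939

β_Dray = 0.02832 / 0.02499 = 1.1333
β_Norwood = 0.00622 / 0.02499 = 0.2489
β_Renshaw = 0.00973 / 0.02499 = 0.3894
β_Farrow = 0.04552 / 0.02499 = 1.8215
β_Calder = 0.02894 / 0.02499 = 1.1581
β_P = Σ w_i β_i = 0.12×1.1333 + 0.21×0.2489 + 0.18×0.3894 + 0.17×1.8215 + 0.32×1.1581 = 0.9386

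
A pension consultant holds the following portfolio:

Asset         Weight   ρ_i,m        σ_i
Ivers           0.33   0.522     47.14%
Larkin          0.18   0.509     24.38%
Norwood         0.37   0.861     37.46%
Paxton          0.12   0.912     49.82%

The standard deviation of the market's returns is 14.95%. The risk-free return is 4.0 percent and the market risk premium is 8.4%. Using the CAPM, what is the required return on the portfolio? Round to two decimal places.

19.59%

β_Ivers = 0.522 × 47.14% / 14.95% = 1.6460
β_Larkin = 0.509 × 24.38% / 14.95% = 0.8301
β_Norwood = 0.861 × 37.46% / 14.95% = 2.1574
β_Paxton = 0.912 × 49.82% / 14.95% = 3.0392
β_P = Σ w_i β_i = 0.33×1.6460 + 0.18×0.8301 + 0.37×2.1574 + 0.12×3.0392 = 1.8555
E(R_P) = R_f + β_P × MRP = 4.0% + 1.8555 × 8.4% = 19.59%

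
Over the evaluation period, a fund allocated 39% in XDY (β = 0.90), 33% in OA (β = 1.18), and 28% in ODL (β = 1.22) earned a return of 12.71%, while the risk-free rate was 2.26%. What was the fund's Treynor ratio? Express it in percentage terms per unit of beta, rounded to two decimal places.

β_P = 0.39×0.90 + 0.33×1.18 + 0.28×1.22 = 1.0820
Treynor = (R_P − R_f) / β_P = (12.71% − 2.26%) / 1.0820 = 10.45% / 1.0820 = 9.66%

9.66%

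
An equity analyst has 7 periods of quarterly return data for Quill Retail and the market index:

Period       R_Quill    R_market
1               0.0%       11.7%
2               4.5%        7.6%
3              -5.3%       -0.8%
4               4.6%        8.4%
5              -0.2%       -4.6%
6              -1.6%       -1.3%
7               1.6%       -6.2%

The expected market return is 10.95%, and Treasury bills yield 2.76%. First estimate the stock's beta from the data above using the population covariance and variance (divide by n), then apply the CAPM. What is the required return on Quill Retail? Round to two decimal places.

4.49%

Mean R_i = (0.0 + 4.5 − 5.3 + 4.6 − 0.2 − 1.6 + 1.6) / 7 = 0.5143%
Mean R_m = (11.7 + 7.6 − 0.8 + 8.4 − 4.6 − 1.3 − 6.2) / 7 = 2.1143%
Σ(R_i − R̄_i)(R_m − R̄_m) = 62.5486  ⇒  Cov = 62.5486 / 7 = 8.9355
Σ(R_m − R̄_m)² = 295.8486  ⇒  Var(R_m) = 295.8486 / 7 = 42.2641
β = Cov / Var(R_m) = 8.9355 / 42.2641 = 0.2114
MRP = 10.95% − 2.76% = 8.19%
E(R) = R_f + β × MRP = 2.76% + 0.2114 × 8.19% = 4.49%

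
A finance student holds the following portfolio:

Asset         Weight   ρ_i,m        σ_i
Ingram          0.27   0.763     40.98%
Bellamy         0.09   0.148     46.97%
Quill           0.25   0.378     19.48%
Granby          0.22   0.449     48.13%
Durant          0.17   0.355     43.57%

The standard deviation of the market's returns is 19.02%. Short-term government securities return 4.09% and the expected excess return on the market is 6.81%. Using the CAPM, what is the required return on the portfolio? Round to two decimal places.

10.64%

β_Ingram = 0.763 × 40.98% / 19.02% = 1.6439
β_Bellamy = 0.148 × 46.97% / 19.02% = 0.3655
β_Quill = 0.378 × 19.48% / 19.02% = 0.3871
β_Granby = 0.449 × 48.13% / 19.02% = 1.1362
β_Durant = 0.355 × 43.57% / 19.02% = 0.8132
β_P = Σ w_i β_i = 0.27×1.6439 + 0.09×0.3655 + 0.25×0.3871 + 0.22×1.1362 + 0.17×0.8132 = 0.9617
E(R_P) = R_f + β_P × MRP = 4.09% + 0.9617 × 6.81% = 10.64%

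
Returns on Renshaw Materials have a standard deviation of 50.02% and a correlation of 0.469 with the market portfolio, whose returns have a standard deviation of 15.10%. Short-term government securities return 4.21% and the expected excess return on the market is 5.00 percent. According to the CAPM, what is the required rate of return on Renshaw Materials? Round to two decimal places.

11.98%

β = ρ × σ_i / σ_m = 0.469 × 50.02% / 15.10% = 1.5536
E(R) = 4.21% + 1.5536 × 5.00% = 11.98%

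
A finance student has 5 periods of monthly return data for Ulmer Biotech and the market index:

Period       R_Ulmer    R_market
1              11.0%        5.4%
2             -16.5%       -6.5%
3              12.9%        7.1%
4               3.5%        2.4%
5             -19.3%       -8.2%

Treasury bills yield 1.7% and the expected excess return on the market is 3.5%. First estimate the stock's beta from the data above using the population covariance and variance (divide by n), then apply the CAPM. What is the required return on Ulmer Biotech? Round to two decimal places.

9.34%

Mean R_i = (11.0 − 16.5 + 12.9 + 3.5 − 19.3) / 5 = -1.6800%
Mean R_m = (5.4 − 6.5 + 7.1 + 2.4 − 8.2) / 5 = 0.0400%
Σ(R_i − R̄_i)(R_m − R̄_m) = 425.2360  ⇒  Cov = 425.2360 / 5 = 85.0472
Σ(R_m − R̄_m)² = 194.8120  ⇒  Var(R_m) = 194.8120 / 5 = 38.9624
β = Cov / Var(R_m) = 85.0472 / 38.9624 = 2.1828
E(R) = R_f + β × MRP = 1.7% + 2.1828 × 3.5% = 9.34%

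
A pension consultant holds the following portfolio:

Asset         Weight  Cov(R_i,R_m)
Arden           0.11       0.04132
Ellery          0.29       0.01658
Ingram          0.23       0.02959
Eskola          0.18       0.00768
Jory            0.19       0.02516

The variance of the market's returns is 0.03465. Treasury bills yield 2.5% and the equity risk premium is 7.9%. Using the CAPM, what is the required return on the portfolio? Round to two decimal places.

7.59%

β_Arden = 0.04132 / 0.03465 = 1.1925
β_Ellery = 0.01658 / 0.03465 = 0.4785
β_Ingram = 0.02959 / 0.03465 = 0.8540
β_Eskola = 0.00768 / 0.03465 = 0.2216
β_Jory = 0.02516 / 0.03465 = 0.7261
β_P = Σ w_i β_i = 0.11×1.1925 + 0.29×0.4785 + 0.23×0.8540 + 0.18×0.2216 + 0.19×0.7261 = 0.6442
E(R_P) = R_f + β_P × MRP = 2.5% + 0.6442 × 7.9% = 7.59%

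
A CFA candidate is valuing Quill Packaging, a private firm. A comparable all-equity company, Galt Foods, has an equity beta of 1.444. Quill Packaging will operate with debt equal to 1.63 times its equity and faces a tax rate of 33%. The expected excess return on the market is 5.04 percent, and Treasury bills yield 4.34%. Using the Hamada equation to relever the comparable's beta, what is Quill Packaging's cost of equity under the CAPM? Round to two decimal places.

19.57%

β_L = β_U × [1 + (1 − t)(D/E)] = 1.444 × [1 + (1 − 0.33) × 1.63]
    = 1.444 × [1 + 0.67 × 1.63] = 1.444 × 2.0921 = 3.0210
E(R) = R_f + β_L × MRP = 4.34% + 3.0210 × 5.04% = 19.57%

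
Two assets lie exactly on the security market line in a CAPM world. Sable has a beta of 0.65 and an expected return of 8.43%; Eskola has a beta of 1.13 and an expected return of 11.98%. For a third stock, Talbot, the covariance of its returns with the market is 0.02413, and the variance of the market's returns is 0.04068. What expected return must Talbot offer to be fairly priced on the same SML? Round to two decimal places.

8.01%

MRP = (11.98% − 8.43%) / (1.13 − 0.65) = 7.3958%
R_f = 8.43% − 0.65 × 7.3958% = 3.6227%
β_Talbot = Cov / Var(R_m) = 0.02413 / 0.04068 = 0.5932
E(R_Talbot) = R_f + β × MRP = 3.6227% + 0.5932 × 7.3958% = 8.01%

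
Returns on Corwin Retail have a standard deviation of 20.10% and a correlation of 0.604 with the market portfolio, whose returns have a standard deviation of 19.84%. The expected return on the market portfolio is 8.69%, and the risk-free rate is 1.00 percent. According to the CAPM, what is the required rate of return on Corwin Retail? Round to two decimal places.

5.71%

β = ρ × σ_i / σ_m = 0.604 × 20.10% / 19.84% = 0.6119
MRP = 8.69% − 1.00% = 7.69%
E(R) = 1.00% + 0.6119 × 7.69% = 5.71%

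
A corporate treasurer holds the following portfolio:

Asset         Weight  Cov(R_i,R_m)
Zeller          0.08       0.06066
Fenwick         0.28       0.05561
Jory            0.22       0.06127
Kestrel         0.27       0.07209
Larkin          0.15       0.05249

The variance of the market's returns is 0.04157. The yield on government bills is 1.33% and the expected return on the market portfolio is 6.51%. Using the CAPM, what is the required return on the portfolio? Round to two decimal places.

8.96%

β_Zeller = 0.06066 / 0.04157 = 1.4592
β_Fenwick = 0.05561 / 0.04157 = 1.3377
β_Jory = 0.06127 / 0.04157 = 1.4739
β_Kestrel = 0.07209 / 0.04157 = 1.7342
β_Larkin = 0.05249 / 0.04157 = 1.2627
β_P = Σ w_i β_i = 0.08×1.4592 + 0.28×1.3377 + 0.22×1.4739 + 0.27×1.7342 + 0.15×1.2627 = 1.4732
MRP = 6.51% − 1.33% = 5.18%
E(R_P) = R_f + β_P × MRP = 1.33% + 1.4732 × 5.18% = 8.96%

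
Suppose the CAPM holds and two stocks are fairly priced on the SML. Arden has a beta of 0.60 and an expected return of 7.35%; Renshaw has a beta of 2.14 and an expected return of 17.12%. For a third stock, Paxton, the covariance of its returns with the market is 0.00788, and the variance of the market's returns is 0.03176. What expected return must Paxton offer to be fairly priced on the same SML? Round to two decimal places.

5.12%

MRP = (17.12% − 7.35%) / (2.14 − 0.60) = 6.3442%
R_f = 7.35% − 0.60 × 6.3442% = 3.5435%
β_Paxton = Cov / Var(R_m) = 0.00788 / 0.03176 = 0.2481
E(R_Paxton) = R_f + β × MRP = 3.5435% + 0.2481 × 6.3442% = 5.12%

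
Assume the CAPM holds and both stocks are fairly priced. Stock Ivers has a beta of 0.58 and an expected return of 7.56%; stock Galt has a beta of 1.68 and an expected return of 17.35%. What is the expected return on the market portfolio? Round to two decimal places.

11.30%

Both satisfy E(R) = R_f + β·MRP, so the slope of the SML is
MRP = (17.35% − 7.56%) / (1.68 − 0.58) = 9.79% / 1.10 = 8.9000%
R_f = E(R_Ivers) − β_Ivers·MRP = 7.56% − 0.58 × 8.9000% = 2.3980%
E(R_m) = R_f + MRP = 2.3980% + 8.9000% = 11.30%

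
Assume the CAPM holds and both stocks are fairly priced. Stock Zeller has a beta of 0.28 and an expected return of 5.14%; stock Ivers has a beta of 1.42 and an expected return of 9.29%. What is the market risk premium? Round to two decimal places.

Both satisfy E(R) = R_f + β·MRP, so the slope of the SML is
MRP = (9.29% − 5.14%) / (1.42 − 0.28) = 4.15% / 1.14 = 3.6404%

3.64%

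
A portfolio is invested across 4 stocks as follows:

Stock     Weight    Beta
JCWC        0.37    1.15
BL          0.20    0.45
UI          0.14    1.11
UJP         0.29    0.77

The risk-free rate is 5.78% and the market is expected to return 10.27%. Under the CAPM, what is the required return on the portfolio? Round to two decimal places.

β_P = Σ w_i β_i = 0.37×1.15 + 0.20×0.45 + 0.14×1.11 + 0.29×0.77 = 0.8942
MRP = 10.27% − 5.78% = 4.49%
E(R_P) = R_f + β_P × MRP = 5.78% + 0.8942 × 4.49% = 9.79%

9.79%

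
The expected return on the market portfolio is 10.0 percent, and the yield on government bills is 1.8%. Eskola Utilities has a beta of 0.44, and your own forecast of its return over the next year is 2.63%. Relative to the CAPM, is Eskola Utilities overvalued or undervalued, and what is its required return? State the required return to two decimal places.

MRP = 10.0% − 1.8% = 8.20%
Required return = R_f + β·MRP = 1.8% + 0.44 × 8.2% = 5.41%
Forecast 2.63% < required 5.41% → the stock plots below the SML → overvalued.

Overvalued; required return 5.41%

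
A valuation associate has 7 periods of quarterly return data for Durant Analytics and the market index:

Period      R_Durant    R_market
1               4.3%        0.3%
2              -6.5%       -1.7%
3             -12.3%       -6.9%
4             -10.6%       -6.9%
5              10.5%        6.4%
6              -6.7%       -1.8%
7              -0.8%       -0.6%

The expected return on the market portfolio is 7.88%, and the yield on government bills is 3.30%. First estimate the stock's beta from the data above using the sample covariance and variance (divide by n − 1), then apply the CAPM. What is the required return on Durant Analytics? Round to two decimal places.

11.18%

Mean R_i = (4.3 − 6.5 − 12.3 − 10.6 + 10.5 − 6.7 − 0.8) / 7 = -3.1571%
Mean R_m = (0.3 − 1.7 − 6.9 − 6.9 + 6.4 − 1.8 − 0.6) / 7 = -1.6000%
Σ(R_i − R̄_i)(R_m − R̄_m) = 214.7300  ⇒  Cov = 214.7300 / 6 = 35.7883
Σ(R_m − R̄_m)² = 124.8400  ⇒  Var(R_m) = 124.8400 / 6 = 20.8067
β = Cov / Var(R_m) = 35.7883 / 20.8067 = 1.7200
MRP = 7.88% − 3.30% = 4.58%
E(R) = R_f + β × MRP = 3.30% + 1.7200 × 4.58% = 11.18%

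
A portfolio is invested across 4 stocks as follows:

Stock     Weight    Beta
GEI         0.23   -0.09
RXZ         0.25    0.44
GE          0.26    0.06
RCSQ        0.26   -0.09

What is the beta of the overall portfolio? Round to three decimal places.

β_P = Σ w_i β_i = 0.23×-0.09 + 0.25×0.44 + 0.26×0.06 + 0.26×-0.09 = 0.0815

0.082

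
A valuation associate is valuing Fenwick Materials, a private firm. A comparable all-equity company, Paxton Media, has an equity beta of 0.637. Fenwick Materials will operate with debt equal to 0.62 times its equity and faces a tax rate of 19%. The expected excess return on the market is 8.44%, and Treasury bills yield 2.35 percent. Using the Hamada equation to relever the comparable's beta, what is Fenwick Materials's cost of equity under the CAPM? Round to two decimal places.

10.43%

β_L = β_U × [1 + (1 − t)(D/E)] = 0.637 × [1 + (1 − 0.19) × 0.62]
    = 0.637 × [1 + 0.81 × 0.62] = 0.637 × 1.5022 = 0.9569
E(R) = R_f + β_L × MRP = 2.35% + 0.9569 × 8.44% = 10.43%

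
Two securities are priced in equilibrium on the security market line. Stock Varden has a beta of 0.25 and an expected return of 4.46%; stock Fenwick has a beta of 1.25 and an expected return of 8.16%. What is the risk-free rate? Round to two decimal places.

3.54%

Both satisfy E(R) = R_f + β·MRP, so the slope of the SML is
MRP = (8.16% − 4.46%) / (1.25 − 0.25) = 3.70% / 1.00 = 3.7000%
R_f = E(R_Varden) − β_Varden·MRP = 4.46% − 0.25 × 3.7000% = 3.5350%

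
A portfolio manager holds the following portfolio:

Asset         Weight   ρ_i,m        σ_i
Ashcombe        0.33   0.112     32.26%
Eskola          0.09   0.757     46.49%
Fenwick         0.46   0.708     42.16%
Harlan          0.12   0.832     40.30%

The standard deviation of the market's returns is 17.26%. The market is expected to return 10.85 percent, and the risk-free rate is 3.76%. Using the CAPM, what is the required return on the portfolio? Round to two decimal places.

β_Ashcombe = 0.112 × 32.26% / 17.26% = 0.2093
β_Eskola = 0.757 × 46.49% / 17.26% = 2.0390
β_Fenwick = 0.708 × 42.16% / 17.26% = 1.7294
β_Harlan = 0.832 × 40.30% / 17.26% = 1.9426
β_P = Σ w_i β_i = 0.33×0.2093 + 0.09×2.0390 + 0.46×1.7294 + 0.12×1.9426 = 1.2812
MRP = 10.85% − 3.76% = 7.09%
E(R_P) = R_f + β_P × MRP = 3.76% + 1.2812 × 7.09% = 12.84%

12.84%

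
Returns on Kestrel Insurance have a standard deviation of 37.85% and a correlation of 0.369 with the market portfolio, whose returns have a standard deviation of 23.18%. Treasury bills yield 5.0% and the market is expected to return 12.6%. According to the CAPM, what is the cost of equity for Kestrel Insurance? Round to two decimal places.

9.58%

β = ρ × σ_i / σ_m = 0.369 × 37.85% / 23.18% = 0.6025
MRP = 12.6% − 5.0% = 7.60%
E(R) = 5.0% + 0.6025 × 7.6% = 9.58%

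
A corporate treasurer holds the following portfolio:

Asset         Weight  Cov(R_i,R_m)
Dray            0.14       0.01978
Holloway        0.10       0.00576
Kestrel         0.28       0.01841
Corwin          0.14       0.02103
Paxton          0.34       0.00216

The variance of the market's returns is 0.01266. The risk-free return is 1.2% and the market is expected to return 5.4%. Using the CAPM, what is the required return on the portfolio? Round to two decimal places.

5.24%

β_Dray = 0.01978 / 0.01266 = 1.5624
β_Holloway = 0.00576 / 0.01266 = 0.4550
β_Kestrel = 0.01841 / 0.01266 = 1.4542
β_Corwin = 0.02103 / 0.01266 = 1.6611
β_Paxton = 0.00216 / 0.01266 = 0.1706
β_P = Σ w_i β_i = 0.14×1.5624 + 0.10×0.4550 + 0.28×1.4542 + 0.14×1.6611 + 0.34×0.1706 = 0.9620
MRP = 5.4% − 1.2% = 4.20%
E(R_P) = R_f + β_P × MRP = 1.2% + 0.9620 × 4.2% = 5.24%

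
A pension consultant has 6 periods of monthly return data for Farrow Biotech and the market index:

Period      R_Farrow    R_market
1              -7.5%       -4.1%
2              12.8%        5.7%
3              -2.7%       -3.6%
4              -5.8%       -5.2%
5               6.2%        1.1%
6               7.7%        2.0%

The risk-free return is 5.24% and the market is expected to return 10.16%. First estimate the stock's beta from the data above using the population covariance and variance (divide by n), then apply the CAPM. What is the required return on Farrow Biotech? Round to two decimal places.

14.53%

Mean R_i = (-7.5 + 12.8 − 2.7 − 5.8 + 6.2 + 7.7) / 6 = 1.7833%
Mean R_m = (-4.1 + 5.7 − 3.6 − 5.2 + 1.1 + 2.0) / 6 = -0.6833%
Σ(R_i − R̄_i)(R_m − R̄_m) = 173.1217  ⇒  Cov = 173.1217 / 6 = 28.8536
Σ(R_m − R̄_m)² = 91.7083  ⇒  Var(R_m) = 91.7083 / 6 = 15.2847
β = Cov / Var(R_m) = 28.8536 / 15.2847 = 1.8877
MRP = 10.16% − 5.24% = 4.92%
E(R) = R_f + β × MRP = 5.24% + 1.8877 × 4.92% = 14.53%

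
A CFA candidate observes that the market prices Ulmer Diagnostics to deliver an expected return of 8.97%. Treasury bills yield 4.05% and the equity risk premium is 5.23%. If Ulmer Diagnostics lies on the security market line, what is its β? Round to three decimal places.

0.941

β = (E(R) − R_f) / MRP = (8.97% − 4.05%) / 5.23% = 4.92% / 5.23% = 0.941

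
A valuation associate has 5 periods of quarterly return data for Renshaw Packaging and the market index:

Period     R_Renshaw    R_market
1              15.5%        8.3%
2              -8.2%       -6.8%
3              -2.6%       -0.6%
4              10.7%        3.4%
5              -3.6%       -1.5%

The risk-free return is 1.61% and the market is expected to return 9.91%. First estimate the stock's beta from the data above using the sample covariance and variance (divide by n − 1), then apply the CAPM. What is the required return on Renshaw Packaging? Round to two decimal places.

Mean R_i = (15.5 − 8.2 − 2.6 + 10.7 − 3.6) / 5 = 2.3600%
Mean R_m = (8.3 − 6.8 − 0.6 + 3.4 − 1.5) / 5 = 0.5600%
Σ(R_i − R̄_i)(R_m − R̄_m) = 221.1420  ⇒  Cov = 221.1420 / 4 = 55.2855
Σ(R_m − R̄_m)² = 127.7320  ⇒  Var(R_m) = 127.7320 / 4 = 31.9330
β = Cov / Var(R_m) = 55.2855 / 31.9330 = 1.7313
MRP = 9.91% − 1.61% = 8.30%
E(R) = R_f + β × MRP = 1.61% + 1.7313 × 8.30% = 15.98%

15.98%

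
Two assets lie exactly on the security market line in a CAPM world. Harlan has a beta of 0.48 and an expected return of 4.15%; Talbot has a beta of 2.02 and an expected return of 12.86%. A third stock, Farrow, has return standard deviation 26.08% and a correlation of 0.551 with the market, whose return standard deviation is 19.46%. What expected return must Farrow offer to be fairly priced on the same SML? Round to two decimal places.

5.61%

MRP = (12.86% − 4.15%) / (2.02 − 0.48) = 5.6558%
R_f = 4.15% − 0.48 × 5.6558% = 1.4352%
β_Farrow = ρ·σ_i/σ_m = 0.551 × 26.08 / 19.46 = 0.7384
E(R_Farrow) = R_f + β × MRP = 1.4352% + 0.7384 × 5.6558% = 5.61%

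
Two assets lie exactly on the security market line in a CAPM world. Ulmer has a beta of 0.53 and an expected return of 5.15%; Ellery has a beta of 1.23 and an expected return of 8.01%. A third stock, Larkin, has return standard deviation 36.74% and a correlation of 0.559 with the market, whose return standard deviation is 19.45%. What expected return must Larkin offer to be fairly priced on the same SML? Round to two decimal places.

7.30%

MRP = (8.01% − 5.15%) / (1.23 − 0.53) = 4.0857%
R_f = 5.15% − 0.53 × 4.0857% = 2.9846%
β_Larkin = ρ·σ_i/σ_m = 0.559 × 36.74 / 19.45 = 1.0559
E(R_Larkin) = R_f + β × MRP = 2.9846% + 1.0559 × 4.0857% = 7.30%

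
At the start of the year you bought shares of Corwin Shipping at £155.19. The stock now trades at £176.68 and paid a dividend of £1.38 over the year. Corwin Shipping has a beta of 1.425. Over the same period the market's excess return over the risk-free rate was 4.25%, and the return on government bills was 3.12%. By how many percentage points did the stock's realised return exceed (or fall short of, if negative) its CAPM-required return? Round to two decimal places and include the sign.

+5.56%

Realised HPR = (P1 + D1 − P0) / P0 = (176.68 + 1.38 − 155.19) / 155.19 = 22.87 / 155.19 = 14.7368%
CAPM required = R_f + β·MRP = 3.12% + 1.425 × 4.25% = 9.17625%
α = realised − required = 14.7368% − 9.17625% = +5.56%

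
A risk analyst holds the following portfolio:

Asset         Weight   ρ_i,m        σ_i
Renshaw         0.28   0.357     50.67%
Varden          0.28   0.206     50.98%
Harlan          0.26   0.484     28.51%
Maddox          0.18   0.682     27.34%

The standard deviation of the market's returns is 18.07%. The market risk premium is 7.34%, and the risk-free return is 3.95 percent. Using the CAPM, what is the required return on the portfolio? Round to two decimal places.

β_Renshaw = 0.357 × 50.67% / 18.07% = 1.0011
β_Varden = 0.206 × 50.98% / 18.07% = 0.5812
β_Harlan = 0.484 × 28.51% / 18.07% = 0.7636
β_Maddox = 0.682 × 27.34% / 18.07% = 1.0319
β_P = Σ w_i β_i = 0.28×1.0011 + 0.28×0.5812 + 0.26×0.7636 + 0.18×1.0319 = 0.8273
E(R_P) = R_f + β_P × MRP = 3.95% + 0.8273 × 7.34% = 10.02%

10.02%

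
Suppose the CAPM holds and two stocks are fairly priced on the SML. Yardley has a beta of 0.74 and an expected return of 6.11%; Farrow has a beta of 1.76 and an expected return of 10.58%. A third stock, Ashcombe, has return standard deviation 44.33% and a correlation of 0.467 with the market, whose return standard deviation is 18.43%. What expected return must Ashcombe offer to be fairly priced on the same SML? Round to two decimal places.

MRP = (10.58% − 6.11%) / (1.76 − 0.74) = 4.3824%
R_f = 6.11% − 0.74 × 4.3824% = 2.8670%
β_Ashcombe = ρ·σ_i/σ_m = 0.467 × 44.33 / 18.43 = 1.1233
E(R_Ashcombe) = R_f + β × MRP = 2.8670% + 1.1233 × 4.3824% = 7.79%

7.79%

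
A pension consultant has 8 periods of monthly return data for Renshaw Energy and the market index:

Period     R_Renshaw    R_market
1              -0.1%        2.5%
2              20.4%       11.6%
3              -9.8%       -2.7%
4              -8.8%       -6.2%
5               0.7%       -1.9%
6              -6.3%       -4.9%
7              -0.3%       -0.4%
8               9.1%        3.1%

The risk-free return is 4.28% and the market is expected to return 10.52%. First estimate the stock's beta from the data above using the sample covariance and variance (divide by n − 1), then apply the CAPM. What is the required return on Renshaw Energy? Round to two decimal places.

Mean R_i = (-0.1 + 20.4 − 9.8 − 8.8 + 0.7 − 6.3 − 0.3 + 9.1) / 8 = 0.6125%
Mean R_m = (2.5 + 11.6 − 2.7 − 6.2 − 1.9 − 4.9 − 0.4 + 3.1) / 8 = 0.1375%
Σ(R_i − R̄_i)(R_m − R̄_m) = 374.6063  ⇒  Cov = 374.6063 / 7 = 53.5152
Σ(R_m − R̄_m)² = 223.7788  ⇒  Var(R_m) = 223.7788 / 7 = 31.9684
β = Cov / Var(R_m) = 53.5152 / 31.9684 = 1.6740
MRP = 10.52% − 4.28% = 6.24%
E(R) = R_f + β × MRP = 4.28% + 1.6740 × 6.24% = 14.73%

14.73%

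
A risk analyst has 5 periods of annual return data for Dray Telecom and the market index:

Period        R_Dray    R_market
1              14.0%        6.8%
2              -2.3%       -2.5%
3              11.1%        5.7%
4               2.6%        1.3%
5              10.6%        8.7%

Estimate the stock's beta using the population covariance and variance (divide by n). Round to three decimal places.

1.406

Mean R_i = (14.0 − 2.3 + 11.1 + 2.6 + 10.6) / 5 = 7.2000%
Mean R_m = (6.8 − 2.5 + 5.7 + 1.3 + 8.7) / 5 = 4.0000%
Σ(R_i − R̄_i)(R_m − R̄_m) = 115.8200  ⇒  Cov = 115.8200 / 5 = 23.1640
Σ(R_m − R̄_m)² = 82.3600  ⇒  Var(R_m) = 82.3600 / 5 = 16.4720
β = Cov / Var(R_m) = 23.1640 / 16.4720 = 1.4063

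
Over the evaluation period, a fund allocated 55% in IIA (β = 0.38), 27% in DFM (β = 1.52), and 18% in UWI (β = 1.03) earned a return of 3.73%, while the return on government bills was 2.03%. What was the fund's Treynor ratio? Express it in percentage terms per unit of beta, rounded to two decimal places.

2.11%

β_P = 0.55×0.38 + 0.27×1.52 + 0.18×1.03 = 0.8048
Treynor = (R_P − R_f) / β_P = (3.73% − 2.03%) / 0.8048 = 1.70% / 0.8048 = 2.11%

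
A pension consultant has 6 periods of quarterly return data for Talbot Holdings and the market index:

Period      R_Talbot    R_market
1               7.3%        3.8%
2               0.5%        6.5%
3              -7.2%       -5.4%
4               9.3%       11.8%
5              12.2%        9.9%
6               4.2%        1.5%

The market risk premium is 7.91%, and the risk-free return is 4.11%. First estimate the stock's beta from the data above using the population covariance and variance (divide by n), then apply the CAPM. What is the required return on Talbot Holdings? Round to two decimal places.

11.60%

Mean R_i = (7.3 + 0.5 − 7.2 + 9.3 + 12.2 + 4.2) / 6 = 4.3833%
Mean R_m = (3.8 + 6.5 − 5.4 + 11.8 + 9.9 + 1.5) / 6 = 4.6833%
Σ(R_i − R̄_i)(R_m − R̄_m) = 183.5183  ⇒  Cov = 183.5183 / 6 = 30.5864
Σ(R_m − R̄_m)² = 193.7483  ⇒  Var(R_m) = 193.7483 / 6 = 32.2914
β = Cov / Var(R_m) = 30.5864 / 32.2914 = 0.9472
E(R) = R_f + β × MRP = 4.11% + 0.9472 × 7.91% = 11.60%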